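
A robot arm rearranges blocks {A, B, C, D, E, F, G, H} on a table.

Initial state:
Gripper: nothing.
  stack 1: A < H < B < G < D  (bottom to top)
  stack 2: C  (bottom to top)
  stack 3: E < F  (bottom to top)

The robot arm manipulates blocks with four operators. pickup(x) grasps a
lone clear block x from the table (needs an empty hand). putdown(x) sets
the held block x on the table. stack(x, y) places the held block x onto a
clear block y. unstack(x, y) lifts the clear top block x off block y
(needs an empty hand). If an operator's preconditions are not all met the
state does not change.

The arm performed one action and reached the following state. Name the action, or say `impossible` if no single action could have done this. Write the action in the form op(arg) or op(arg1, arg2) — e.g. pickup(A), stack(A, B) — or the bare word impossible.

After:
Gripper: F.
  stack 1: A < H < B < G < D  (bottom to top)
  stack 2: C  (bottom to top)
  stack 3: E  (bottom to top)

unstack(F, E)

target: towers=[A/H/B/G/D; C; E] holding=F
     unstack(F, E) → towers=[A/H/B/G/D; C; E] holding=F  ← match
     unstack(D, G) → towers=[A/H/B/G; C; E/F] holding=D
         pickup(C) → towers=[A/H/B/G/D; E/F] holding=C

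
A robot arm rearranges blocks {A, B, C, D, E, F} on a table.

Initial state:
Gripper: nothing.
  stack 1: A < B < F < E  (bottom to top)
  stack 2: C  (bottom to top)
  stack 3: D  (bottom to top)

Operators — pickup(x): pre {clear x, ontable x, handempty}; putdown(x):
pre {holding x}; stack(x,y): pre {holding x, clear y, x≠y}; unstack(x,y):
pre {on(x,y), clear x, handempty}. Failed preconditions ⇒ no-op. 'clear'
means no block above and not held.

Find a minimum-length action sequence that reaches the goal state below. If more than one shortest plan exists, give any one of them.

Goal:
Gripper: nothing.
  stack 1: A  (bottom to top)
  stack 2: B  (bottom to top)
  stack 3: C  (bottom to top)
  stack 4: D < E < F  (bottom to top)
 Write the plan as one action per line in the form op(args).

step 1 (unstack(E, F)): towers=[A/B/F; C; D] holding=E
step 2 (stack(E, D)): towers=[A/B/F; C; D/E] holding=-
step 3 (unstack(F, B)): towers=[A/B; C; D/E] holding=F
step 4 (stack(F, E)): towers=[A/B; C; D/E/F] holding=-
step 5 (unstack(B, A)): towers=[A; C; D/E/F] holding=B
step 6 (putdown(B)): towers=[A; B; C; D/E/F] holding=-
goal check: towers=[A; B; C; D/E/F] holding=- — reached (length 6, optimal by BFS)

unstack(E, F)
stack(E, D)
unstack(F, B)
stack(F, E)
unstack(B, A)
putdown(B)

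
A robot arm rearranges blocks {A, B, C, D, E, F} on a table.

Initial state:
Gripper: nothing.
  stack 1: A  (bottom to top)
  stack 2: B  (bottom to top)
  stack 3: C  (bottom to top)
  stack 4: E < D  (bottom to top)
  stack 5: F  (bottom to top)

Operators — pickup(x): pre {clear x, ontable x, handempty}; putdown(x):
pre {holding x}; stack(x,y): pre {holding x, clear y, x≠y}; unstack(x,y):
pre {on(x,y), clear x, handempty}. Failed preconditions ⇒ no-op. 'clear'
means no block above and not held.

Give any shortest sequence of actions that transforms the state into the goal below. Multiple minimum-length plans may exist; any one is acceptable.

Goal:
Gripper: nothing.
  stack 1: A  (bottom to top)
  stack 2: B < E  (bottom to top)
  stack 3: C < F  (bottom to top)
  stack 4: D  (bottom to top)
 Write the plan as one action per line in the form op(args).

pickup(F)
stack(F, C)
unstack(D, E)
putdown(D)
pickup(E)
stack(E, B)

step 1 (pickup(F)): towers=[A; B; C; E/D] holding=F
step 2 (stack(F, C)): towers=[A; B; C/F; E/D] holding=-
step 3 (unstack(D, E)): towers=[A; B; C/F; E] holding=D
step 4 (putdown(D)): towers=[A; B; C/F; D; E] holding=-
step 5 (pickup(E)): towers=[A; B; C/F; D] holding=E
step 6 (stack(E, B)): towers=[A; B/E; C/F; D] holding=-
goal check: towers=[A; B/E; C/F; D] holding=- — reached (length 6, optimal by BFS)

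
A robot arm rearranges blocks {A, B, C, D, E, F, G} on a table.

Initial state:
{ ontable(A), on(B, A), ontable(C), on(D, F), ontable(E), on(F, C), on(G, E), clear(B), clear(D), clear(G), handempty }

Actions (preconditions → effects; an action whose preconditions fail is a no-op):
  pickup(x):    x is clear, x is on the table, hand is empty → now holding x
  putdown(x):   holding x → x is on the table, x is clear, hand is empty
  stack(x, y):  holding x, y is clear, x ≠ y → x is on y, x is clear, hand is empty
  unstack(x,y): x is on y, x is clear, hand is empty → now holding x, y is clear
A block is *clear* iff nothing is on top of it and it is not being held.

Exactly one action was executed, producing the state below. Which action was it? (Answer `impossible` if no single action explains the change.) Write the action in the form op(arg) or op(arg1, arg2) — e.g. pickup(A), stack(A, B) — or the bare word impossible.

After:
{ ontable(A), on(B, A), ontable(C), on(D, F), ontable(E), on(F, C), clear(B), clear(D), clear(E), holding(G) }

target: towers=[A/B; C/F/D; E] holding=G
     unstack(B, A) → towers=[A; C/F/D; E/G] holding=B
     unstack(G, E) → towers=[A/B; C/F/D; E] holding=G  ← match
     unstack(D, F) → towers=[A/B; C/F; E/G] holding=D

unstack(G, E)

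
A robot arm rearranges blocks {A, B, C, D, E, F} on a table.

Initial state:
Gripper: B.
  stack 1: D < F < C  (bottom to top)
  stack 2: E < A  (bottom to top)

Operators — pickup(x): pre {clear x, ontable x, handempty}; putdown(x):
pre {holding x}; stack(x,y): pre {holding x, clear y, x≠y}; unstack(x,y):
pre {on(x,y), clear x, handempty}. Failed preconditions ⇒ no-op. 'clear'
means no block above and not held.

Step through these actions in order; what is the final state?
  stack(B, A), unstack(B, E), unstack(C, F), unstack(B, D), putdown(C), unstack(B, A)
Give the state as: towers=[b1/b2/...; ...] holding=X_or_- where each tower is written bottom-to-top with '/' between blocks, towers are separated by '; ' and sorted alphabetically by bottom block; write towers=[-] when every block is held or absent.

towers=[C; D/F; E/A] holding=B

step 1 (stack(B, A)): towers=[D/F/C; E/A/B] holding=-
step 2 (unstack(B, E)) [no-op]: towers=[D/F/C; E/A/B] holding=-
step 3 (unstack(C, F)): towers=[D/F; E/A/B] holding=C
step 4 (unstack(B, D)) [no-op]: towers=[D/F; E/A/B] holding=C
step 5 (putdown(C)): towers=[C; D/F; E/A/B] holding=-
step 6 (unstack(B, A)): towers=[C; D/F; E/A] holding=B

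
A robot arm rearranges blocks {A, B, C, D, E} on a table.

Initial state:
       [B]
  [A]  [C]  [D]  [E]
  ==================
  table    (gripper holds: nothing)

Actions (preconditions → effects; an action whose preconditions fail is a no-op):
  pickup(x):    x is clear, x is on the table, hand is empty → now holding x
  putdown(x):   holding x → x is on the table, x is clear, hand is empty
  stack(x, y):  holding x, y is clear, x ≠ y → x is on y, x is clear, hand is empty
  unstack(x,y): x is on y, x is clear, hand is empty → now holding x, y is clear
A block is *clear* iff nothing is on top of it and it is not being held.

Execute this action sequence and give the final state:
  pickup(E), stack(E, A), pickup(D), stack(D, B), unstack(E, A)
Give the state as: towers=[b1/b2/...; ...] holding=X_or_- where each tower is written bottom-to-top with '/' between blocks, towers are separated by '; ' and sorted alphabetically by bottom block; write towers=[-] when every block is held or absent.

towers=[A; C/B/D] holding=E

step 1 (pickup(E)): towers=[A; C/B; D] holding=E
step 2 (stack(E, A)): towers=[A/E; C/B; D] holding=-
step 3 (pickup(D)): towers=[A/E; C/B] holding=D
step 4 (stack(D, B)): towers=[A/E; C/B/D] holding=-
step 5 (unstack(E, A)): towers=[A; C/B/D] holding=E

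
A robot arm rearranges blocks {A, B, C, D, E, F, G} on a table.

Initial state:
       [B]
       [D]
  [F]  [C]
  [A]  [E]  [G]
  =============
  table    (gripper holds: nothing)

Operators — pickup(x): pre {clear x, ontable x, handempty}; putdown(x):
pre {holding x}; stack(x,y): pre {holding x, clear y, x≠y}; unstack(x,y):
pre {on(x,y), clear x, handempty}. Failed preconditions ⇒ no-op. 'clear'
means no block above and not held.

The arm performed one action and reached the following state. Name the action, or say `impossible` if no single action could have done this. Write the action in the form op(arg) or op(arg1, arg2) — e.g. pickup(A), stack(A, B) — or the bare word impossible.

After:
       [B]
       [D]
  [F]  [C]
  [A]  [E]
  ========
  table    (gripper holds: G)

target: towers=[A/F; E/C/D/B] holding=G
     unstack(B, D) → towers=[A/F; E/C/D; G] holding=B
     unstack(F, A) → towers=[A; E/C/D/B; G] holding=F
         pickup(G) → towers=[A/F; E/C/D/B] holding=G  ← match

pickup(G)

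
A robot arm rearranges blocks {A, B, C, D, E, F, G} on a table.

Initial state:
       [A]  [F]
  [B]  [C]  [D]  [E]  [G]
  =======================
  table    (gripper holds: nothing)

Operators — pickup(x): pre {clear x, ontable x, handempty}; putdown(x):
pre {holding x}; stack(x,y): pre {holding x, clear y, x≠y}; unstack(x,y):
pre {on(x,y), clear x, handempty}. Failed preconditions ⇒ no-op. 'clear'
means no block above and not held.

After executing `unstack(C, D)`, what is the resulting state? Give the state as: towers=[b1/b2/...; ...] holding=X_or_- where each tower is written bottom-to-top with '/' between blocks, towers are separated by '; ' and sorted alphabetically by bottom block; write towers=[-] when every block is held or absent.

before: towers=[B; C/A; D/F; E; G] holding=-
pre[unstack(C, D)]: on(C,D) fail, clear(C) fail, handempty ok
on(C,D), clear(C) unmet → unstack(C, D) is a no-op
after:  towers=[B; C/A; D/F; E; G] holding=-

towers=[B; C/A; D/F; E; G] holding=-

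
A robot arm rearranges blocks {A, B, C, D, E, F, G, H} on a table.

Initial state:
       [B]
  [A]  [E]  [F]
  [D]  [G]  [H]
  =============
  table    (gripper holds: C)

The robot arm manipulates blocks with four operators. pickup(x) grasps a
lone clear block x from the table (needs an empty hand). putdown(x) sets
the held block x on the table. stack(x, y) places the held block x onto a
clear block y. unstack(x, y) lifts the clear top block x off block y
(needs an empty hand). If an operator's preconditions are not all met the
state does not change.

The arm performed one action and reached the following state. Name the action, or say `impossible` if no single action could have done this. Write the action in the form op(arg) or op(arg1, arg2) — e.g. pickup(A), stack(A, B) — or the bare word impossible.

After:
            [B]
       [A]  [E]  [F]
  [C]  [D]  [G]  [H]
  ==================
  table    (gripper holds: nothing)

putdown(C)

target: towers=[C; D/A; G/E/B; H/F] holding=-
        putdown(C) → towers=[C; D/A; G/E/B; H/F] holding=-  ← match
       stack(C, A) → towers=[D/A/C; G/E/B; H/F] holding=-
       stack(C, B) → towers=[D/A; G/E/B/C; H/F] holding=-
       stack(C, F) → towers=[D/A; G/E/B; H/F/C] holding=-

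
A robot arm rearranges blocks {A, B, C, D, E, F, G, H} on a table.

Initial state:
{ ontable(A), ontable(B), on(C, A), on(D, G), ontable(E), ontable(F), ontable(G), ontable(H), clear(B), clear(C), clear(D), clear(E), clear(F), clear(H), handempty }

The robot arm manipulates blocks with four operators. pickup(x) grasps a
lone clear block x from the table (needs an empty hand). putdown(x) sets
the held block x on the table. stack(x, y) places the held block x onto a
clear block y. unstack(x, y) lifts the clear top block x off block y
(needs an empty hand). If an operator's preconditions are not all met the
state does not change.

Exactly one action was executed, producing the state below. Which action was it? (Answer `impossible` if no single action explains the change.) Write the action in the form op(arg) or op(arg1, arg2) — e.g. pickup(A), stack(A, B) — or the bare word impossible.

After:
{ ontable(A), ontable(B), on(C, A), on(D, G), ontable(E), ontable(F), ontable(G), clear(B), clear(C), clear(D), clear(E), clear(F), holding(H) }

pickup(H)

target: towers=[A/C; B; E; F; G/D] holding=H
         pickup(E) → towers=[A/C; B; F; G/D; H] holding=E
         pickup(H) → towers=[A/C; B; E; F; G/D] holding=H  ← match
         pickup(B) → towers=[A/C; E; F; G/D; H] holding=B
         pickup(F) → towers=[A/C; B; E; G/D; H] holding=F
     unstack(D, G) → towers=[A/C; B; E; F; G; H] holding=D
     unstack(C, A) → towers=[A; B; E; F; G/D; H] holding=C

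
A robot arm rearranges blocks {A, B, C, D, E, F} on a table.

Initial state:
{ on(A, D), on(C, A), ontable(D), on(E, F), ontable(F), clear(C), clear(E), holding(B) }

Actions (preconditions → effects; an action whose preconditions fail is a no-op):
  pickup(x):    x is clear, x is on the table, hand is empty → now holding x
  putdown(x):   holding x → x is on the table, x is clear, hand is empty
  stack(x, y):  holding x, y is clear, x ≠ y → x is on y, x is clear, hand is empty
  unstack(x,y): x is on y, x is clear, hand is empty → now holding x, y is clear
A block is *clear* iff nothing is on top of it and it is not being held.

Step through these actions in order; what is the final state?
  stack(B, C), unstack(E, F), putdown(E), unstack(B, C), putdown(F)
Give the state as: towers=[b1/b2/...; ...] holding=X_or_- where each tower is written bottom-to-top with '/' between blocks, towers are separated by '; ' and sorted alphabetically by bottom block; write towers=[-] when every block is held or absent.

step 1 (stack(B, C)): towers=[D/A/C/B; F/E] holding=-
step 2 (unstack(E, F)): towers=[D/A/C/B; F] holding=E
step 3 (putdown(E)): towers=[D/A/C/B; E; F] holding=-
step 4 (unstack(B, C)): towers=[D/A/C; E; F] holding=B
step 5 (putdown(F)) [no-op]: towers=[D/A/C; E; F] holding=B

towers=[D/A/C; E; F] holding=B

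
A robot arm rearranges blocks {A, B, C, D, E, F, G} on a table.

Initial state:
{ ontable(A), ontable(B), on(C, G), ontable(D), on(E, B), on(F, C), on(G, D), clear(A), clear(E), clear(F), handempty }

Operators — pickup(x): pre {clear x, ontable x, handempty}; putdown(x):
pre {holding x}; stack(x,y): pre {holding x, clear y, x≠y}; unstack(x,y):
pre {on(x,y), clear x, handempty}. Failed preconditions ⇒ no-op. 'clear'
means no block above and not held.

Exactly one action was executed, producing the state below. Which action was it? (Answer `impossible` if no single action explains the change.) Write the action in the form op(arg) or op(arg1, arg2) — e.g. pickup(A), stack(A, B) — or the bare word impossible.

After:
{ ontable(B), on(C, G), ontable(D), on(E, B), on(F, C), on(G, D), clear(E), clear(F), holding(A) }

target: towers=[B/E; D/G/C/F] holding=A
     unstack(F, C) → towers=[A; B/E; D/G/C] holding=F
         pickup(A) → towers=[B/E; D/G/C/F] holding=A  ← match
     unstack(E, B) → towers=[A; B; D/G/C/F] holding=E

pickup(A)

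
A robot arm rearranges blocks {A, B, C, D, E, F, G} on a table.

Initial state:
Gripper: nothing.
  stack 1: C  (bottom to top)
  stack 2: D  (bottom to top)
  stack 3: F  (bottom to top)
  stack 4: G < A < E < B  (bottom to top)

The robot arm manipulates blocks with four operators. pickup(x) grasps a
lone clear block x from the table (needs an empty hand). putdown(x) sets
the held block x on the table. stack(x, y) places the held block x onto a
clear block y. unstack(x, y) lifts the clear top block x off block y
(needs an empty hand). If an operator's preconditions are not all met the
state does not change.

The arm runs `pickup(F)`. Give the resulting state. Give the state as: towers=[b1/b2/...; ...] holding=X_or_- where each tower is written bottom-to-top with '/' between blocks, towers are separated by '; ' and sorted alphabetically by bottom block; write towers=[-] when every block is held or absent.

before: towers=[C; D; F; G/A/E/B] holding=-
pre[pickup(F)]: clear(F) yes, ontable(F) yes, handempty yes
all met → apply pickup(F)
after:  towers=[C; D; G/A/E/B] holding=F

towers=[C; D; G/A/E/B] holding=F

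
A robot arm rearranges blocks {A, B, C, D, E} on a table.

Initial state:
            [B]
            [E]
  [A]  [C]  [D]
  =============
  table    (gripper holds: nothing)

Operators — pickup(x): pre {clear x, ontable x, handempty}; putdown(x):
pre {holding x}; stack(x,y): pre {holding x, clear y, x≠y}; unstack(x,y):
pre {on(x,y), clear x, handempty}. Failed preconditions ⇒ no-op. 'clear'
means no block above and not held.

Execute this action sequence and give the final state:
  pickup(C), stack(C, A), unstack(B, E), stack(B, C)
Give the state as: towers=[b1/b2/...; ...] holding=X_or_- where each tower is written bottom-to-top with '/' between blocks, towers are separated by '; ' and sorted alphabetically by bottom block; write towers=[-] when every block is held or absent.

towers=[A/C/B; D/E] holding=-

step 1 (pickup(C)): towers=[A; D/E/B] holding=C
step 2 (stack(C, A)): towers=[A/C; D/E/B] holding=-
step 3 (unstack(B, E)): towers=[A/C; D/E] holding=B
step 4 (stack(B, C)): towers=[A/C/B; D/E] holding=-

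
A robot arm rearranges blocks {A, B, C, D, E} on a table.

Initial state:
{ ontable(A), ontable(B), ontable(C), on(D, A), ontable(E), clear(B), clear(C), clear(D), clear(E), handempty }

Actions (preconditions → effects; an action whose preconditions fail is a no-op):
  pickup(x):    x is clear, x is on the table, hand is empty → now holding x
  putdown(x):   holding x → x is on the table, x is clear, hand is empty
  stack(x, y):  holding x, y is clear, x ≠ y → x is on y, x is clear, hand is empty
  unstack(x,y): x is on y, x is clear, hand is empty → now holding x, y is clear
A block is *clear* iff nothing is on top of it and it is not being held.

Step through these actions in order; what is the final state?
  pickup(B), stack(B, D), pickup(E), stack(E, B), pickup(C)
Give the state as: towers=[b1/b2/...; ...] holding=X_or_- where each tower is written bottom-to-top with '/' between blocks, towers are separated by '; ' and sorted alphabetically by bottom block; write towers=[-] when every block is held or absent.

towers=[A/D/B/E] holding=C

step 1 (pickup(B)): towers=[A/D; C; E] holding=B
step 2 (stack(B, D)): towers=[A/D/B; C; E] holding=-
step 3 (pickup(E)): towers=[A/D/B; C] holding=E
step 4 (stack(E, B)): towers=[A/D/B/E; C] holding=-
step 5 (pickup(C)): towers=[A/D/B/E] holding=C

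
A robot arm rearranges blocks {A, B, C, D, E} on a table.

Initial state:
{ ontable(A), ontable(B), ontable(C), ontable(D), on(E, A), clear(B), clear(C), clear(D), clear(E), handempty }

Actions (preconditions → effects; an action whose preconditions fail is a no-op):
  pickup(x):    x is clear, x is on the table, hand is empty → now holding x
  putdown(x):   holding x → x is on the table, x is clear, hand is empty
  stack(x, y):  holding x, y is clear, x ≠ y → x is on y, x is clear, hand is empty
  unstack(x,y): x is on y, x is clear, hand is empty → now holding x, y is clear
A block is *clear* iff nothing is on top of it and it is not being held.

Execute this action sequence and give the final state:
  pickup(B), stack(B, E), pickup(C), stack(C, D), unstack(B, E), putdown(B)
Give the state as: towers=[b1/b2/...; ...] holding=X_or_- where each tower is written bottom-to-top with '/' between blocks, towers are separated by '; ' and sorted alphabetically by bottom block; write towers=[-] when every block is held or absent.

step 1 (pickup(B)): towers=[A/E; C; D] holding=B
step 2 (stack(B, E)): towers=[A/E/B; C; D] holding=-
step 3 (pickup(C)): towers=[A/E/B; D] holding=C
step 4 (stack(C, D)): towers=[A/E/B; D/C] holding=-
step 5 (unstack(B, E)): towers=[A/E; D/C] holding=B
step 6 (putdown(B)): towers=[A/E; B; D/C] holding=-

towers=[A/E; B; D/C] holding=-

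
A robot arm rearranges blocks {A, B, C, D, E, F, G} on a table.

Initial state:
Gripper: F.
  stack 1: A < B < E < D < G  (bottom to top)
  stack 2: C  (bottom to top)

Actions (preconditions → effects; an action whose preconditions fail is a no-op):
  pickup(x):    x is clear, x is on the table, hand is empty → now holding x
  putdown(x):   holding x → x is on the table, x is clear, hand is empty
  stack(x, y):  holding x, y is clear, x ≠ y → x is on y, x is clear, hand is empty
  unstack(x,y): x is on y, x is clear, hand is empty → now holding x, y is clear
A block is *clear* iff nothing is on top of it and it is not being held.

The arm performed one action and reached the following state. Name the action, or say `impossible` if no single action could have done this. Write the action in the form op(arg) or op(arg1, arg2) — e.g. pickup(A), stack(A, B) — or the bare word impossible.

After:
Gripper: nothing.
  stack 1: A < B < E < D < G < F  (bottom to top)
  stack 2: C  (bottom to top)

stack(F, G)

target: towers=[A/B/E/D/G/F; C] holding=-
        putdown(F) → towers=[A/B/E/D/G; C; F] holding=-
       stack(F, G) → towers=[A/B/E/D/G/F; C] holding=-  ← match
       stack(F, C) → towers=[A/B/E/D/G; C/F] holding=-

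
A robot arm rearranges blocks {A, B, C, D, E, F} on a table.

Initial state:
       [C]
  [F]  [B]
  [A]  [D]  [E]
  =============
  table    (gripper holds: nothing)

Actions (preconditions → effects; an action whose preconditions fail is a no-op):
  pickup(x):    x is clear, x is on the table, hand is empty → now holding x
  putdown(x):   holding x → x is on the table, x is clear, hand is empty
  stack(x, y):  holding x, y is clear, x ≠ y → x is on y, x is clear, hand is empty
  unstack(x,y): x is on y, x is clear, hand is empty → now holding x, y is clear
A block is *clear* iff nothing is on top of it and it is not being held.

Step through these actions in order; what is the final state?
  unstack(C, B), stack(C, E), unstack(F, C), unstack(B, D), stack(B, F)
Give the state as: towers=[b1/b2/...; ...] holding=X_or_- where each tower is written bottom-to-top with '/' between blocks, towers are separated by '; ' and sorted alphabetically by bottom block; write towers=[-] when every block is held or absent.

towers=[A/F/B; D; E/C] holding=-

step 1 (unstack(C, B)): towers=[A/F; D/B; E] holding=C
step 2 (stack(C, E)): towers=[A/F; D/B; E/C] holding=-
step 3 (unstack(F, C)) [no-op]: towers=[A/F; D/B; E/C] holding=-
step 4 (unstack(B, D)): towers=[A/F; D; E/C] holding=B
step 5 (stack(B, F)): towers=[A/F/B; D; E/C] holding=-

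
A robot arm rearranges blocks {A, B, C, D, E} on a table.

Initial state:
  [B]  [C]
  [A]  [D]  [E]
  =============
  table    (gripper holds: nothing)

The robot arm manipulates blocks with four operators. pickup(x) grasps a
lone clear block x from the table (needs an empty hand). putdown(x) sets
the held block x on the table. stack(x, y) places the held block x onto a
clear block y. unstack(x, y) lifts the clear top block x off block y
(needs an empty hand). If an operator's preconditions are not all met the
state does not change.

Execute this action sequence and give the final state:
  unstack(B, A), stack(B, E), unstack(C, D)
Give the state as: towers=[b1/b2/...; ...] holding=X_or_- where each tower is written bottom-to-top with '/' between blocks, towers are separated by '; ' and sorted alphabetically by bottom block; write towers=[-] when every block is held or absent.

step 1 (unstack(B, A)): towers=[A; D/C; E] holding=B
step 2 (stack(B, E)): towers=[A; D/C; E/B] holding=-
step 3 (unstack(C, D)): towers=[A; D; E/B] holding=C

towers=[A; D; E/B] holding=C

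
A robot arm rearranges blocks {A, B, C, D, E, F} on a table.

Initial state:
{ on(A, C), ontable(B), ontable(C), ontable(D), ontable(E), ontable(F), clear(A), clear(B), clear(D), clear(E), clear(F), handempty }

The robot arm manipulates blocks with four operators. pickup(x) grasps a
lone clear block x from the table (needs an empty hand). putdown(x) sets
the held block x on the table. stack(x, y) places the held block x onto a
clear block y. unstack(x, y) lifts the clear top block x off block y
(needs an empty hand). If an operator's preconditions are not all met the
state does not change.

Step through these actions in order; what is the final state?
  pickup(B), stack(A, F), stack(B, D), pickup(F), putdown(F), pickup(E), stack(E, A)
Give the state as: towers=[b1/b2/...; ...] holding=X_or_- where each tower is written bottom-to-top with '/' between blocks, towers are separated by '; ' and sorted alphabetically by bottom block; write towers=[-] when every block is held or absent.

step 1 (pickup(B)): towers=[C/A; D; E; F] holding=B
step 2 (stack(A, F)) [no-op]: towers=[C/A; D; E; F] holding=B
step 3 (stack(B, D)): towers=[C/A; D/B; E; F] holding=-
step 4 (pickup(F)): towers=[C/A; D/B; E] holding=F
step 5 (putdown(F)): towers=[C/A; D/B; E; F] holding=-
step 6 (pickup(E)): towers=[C/A; D/B; F] holding=E
step 7 (stack(E, A)): towers=[C/A/E; D/B; F] holding=-

towers=[C/A/E; D/B; F] holding=-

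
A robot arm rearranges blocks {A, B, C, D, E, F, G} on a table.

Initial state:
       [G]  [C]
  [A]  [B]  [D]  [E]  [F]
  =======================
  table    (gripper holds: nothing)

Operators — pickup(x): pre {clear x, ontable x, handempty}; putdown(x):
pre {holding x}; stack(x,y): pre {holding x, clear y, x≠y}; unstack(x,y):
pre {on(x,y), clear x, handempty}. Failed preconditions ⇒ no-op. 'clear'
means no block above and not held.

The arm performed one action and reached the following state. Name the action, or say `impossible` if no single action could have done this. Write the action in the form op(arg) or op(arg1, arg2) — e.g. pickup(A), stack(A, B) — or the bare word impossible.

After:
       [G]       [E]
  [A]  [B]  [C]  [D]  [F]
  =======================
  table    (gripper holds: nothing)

target: towers=[A; B/G; C; D/E; F] holding=-
         pickup(F) → towers=[A; B/G; D/C; E] holding=F
     unstack(G, B) → towers=[A; B; D/C; E; F] holding=G
         pickup(A) → towers=[B/G; D/C; E; F] holding=A
         pickup(E) → towers=[A; B/G; D/C; F] holding=E
     unstack(C, D) → towers=[A; B/G; D; E; F] holding=C
none of the 5 applicable actions match → impossible

impossible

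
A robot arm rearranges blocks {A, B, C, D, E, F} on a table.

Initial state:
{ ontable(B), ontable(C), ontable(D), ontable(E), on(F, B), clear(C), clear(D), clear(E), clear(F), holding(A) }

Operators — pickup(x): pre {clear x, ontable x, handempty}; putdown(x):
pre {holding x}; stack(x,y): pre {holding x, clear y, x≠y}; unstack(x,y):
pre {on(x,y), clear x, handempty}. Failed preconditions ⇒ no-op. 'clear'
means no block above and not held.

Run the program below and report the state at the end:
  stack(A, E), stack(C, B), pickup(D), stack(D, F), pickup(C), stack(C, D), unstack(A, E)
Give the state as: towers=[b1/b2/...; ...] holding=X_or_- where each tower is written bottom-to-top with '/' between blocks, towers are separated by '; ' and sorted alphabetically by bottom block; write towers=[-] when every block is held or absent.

towers=[B/F/D/C; E] holding=A

step 1 (stack(A, E)): towers=[B/F; C; D; E/A] holding=-
step 2 (stack(C, B)) [no-op]: towers=[B/F; C; D; E/A] holding=-
step 3 (pickup(D)): towers=[B/F; C; E/A] holding=D
step 4 (stack(D, F)): towers=[B/F/D; C; E/A] holding=-
step 5 (pickup(C)): towers=[B/F/D; E/A] holding=C
step 6 (stack(C, D)): towers=[B/F/D/C; E/A] holding=-
step 7 (unstack(A, E)): towers=[B/F/D/C; E] holding=A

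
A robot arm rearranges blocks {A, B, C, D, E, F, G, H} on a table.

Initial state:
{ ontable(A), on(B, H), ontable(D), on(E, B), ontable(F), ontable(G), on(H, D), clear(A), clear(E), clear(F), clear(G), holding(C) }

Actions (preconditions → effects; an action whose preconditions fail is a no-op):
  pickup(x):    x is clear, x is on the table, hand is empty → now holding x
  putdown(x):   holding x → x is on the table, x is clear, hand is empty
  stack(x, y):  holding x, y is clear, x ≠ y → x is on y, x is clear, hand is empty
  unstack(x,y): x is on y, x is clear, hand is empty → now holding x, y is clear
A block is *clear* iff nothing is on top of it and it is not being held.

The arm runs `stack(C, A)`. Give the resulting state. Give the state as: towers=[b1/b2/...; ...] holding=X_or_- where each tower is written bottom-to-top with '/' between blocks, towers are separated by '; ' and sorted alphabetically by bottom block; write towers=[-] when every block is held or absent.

before: towers=[A; D/H/B/E; F; G] holding=C
pre[stack(C, A)]: holding(C) yes, clear(A) yes, C≠A yes
all met → apply stack(C, A)
after:  towers=[A/C; D/H/B/E; F; G] holding=-

towers=[A/C; D/H/B/E; F; G] holding=-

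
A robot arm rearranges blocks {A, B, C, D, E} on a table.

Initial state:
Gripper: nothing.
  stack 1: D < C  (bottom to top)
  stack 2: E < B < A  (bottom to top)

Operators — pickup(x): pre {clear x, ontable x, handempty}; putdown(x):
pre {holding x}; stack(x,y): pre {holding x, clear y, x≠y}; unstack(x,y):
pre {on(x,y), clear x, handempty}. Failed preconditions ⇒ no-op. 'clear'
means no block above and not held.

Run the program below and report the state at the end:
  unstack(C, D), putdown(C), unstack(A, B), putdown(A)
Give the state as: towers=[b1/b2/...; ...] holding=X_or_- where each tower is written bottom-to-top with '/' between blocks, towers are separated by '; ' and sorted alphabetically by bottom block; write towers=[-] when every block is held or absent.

towers=[A; C; D; E/B] holding=-

step 1 (unstack(C, D)): towers=[D; E/B/A] holding=C
step 2 (putdown(C)): towers=[C; D; E/B/A] holding=-
step 3 (unstack(A, B)): towers=[C; D; E/B] holding=A
step 4 (putdown(A)): towers=[A; C; D; E/B] holding=-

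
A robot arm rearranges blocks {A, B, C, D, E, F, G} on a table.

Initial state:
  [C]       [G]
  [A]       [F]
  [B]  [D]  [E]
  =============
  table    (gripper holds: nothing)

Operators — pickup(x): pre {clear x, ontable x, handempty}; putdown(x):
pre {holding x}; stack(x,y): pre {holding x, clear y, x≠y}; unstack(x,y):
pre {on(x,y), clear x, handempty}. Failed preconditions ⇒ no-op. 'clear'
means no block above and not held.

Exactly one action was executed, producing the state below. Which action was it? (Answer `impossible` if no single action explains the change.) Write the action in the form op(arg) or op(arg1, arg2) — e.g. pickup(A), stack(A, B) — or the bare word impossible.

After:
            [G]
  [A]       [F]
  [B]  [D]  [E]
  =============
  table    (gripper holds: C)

target: towers=[B/A; D; E/F/G] holding=C
     unstack(G, F) → towers=[B/A/C; D; E/F] holding=G
         pickup(D) → towers=[B/A/C; E/F/G] holding=D
     unstack(C, A) → towers=[B/A; D; E/F/G] holding=C  ← match

unstack(C, A)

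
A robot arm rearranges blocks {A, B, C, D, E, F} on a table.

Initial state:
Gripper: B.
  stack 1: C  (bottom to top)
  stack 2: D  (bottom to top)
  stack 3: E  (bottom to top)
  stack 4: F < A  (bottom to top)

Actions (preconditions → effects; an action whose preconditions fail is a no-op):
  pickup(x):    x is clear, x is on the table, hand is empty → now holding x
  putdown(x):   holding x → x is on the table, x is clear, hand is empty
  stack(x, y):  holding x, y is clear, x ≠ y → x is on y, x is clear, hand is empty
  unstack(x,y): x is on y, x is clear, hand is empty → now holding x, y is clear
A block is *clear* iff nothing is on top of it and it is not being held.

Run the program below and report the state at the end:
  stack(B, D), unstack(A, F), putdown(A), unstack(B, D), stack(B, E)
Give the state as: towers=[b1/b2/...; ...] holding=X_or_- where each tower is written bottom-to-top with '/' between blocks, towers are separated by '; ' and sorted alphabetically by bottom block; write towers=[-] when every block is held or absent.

step 1 (stack(B, D)): towers=[C; D/B; E; F/A] holding=-
step 2 (unstack(A, F)): towers=[C; D/B; E; F] holding=A
step 3 (putdown(A)): towers=[A; C; D/B; E; F] holding=-
step 4 (unstack(B, D)): towers=[A; C; D; E; F] holding=B
step 5 (stack(B, E)): towers=[A; C; D; E/B; F] holding=-

towers=[A; C; D; E/B; F] holding=-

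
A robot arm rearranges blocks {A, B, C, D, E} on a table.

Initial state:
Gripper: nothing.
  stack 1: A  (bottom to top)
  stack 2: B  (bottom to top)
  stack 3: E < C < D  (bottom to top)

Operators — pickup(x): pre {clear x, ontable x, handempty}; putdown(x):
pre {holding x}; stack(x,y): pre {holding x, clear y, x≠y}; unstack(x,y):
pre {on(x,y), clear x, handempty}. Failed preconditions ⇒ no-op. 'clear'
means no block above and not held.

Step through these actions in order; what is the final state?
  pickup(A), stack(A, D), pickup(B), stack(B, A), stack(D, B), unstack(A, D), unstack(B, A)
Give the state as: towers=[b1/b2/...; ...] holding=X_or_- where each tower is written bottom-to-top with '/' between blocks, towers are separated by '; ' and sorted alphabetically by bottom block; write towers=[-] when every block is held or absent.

step 1 (pickup(A)): towers=[B; E/C/D] holding=A
step 2 (stack(A, D)): towers=[B; E/C/D/A] holding=-
step 3 (pickup(B)): towers=[E/C/D/A] holding=B
step 4 (stack(B, A)): towers=[E/C/D/A/B] holding=-
step 5 (stack(D, B)) [no-op]: towers=[E/C/D/A/B] holding=-
step 6 (unstack(A, D)) [no-op]: towers=[E/C/D/A/B] holding=-
step 7 (unstack(B, A)): towers=[E/C/D/A] holding=B

towers=[E/C/D/A] holding=B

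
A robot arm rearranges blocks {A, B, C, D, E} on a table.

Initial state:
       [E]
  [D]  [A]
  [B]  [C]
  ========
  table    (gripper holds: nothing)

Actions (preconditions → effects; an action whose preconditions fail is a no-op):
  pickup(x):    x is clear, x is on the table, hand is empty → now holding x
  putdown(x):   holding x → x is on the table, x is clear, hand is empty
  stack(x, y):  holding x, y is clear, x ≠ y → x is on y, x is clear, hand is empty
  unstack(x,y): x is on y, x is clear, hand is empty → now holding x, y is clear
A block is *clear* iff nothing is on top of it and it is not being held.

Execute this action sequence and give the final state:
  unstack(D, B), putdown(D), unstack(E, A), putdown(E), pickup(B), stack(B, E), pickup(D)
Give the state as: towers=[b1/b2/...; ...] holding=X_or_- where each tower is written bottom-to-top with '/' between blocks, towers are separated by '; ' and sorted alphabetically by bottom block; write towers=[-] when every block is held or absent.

towers=[C/A; E/B] holding=D

step 1 (unstack(D, B)): towers=[B; C/A/E] holding=D
step 2 (putdown(D)): towers=[B; C/A/E; D] holding=-
step 3 (unstack(E, A)): towers=[B; C/A; D] holding=E
step 4 (putdown(E)): towers=[B; C/A; D; E] holding=-
step 5 (pickup(B)): towers=[C/A; D; E] holding=B
step 6 (stack(B, E)): towers=[C/A; D; E/B] holding=-
step 7 (pickup(D)): towers=[C/A; E/B] holding=D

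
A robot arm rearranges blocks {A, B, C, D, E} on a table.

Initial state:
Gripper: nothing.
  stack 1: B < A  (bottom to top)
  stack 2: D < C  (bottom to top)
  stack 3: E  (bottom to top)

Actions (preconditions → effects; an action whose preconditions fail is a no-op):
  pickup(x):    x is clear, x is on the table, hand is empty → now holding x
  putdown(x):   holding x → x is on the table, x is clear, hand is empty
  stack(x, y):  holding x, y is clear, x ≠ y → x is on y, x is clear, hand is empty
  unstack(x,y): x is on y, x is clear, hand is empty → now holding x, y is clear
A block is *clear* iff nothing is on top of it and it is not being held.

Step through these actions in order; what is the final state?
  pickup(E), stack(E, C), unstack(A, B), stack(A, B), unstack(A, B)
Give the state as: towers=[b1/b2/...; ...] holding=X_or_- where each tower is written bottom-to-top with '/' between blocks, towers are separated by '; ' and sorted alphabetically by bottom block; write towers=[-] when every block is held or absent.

towers=[B; D/C/E] holding=A

step 1 (pickup(E)): towers=[B/A; D/C] holding=E
step 2 (stack(E, C)): towers=[B/A; D/C/E] holding=-
step 3 (unstack(A, B)): towers=[B; D/C/E] holding=A
step 4 (stack(A, B)): towers=[B/A; D/C/E] holding=-
step 5 (unstack(A, B)): towers=[B; D/C/E] holding=A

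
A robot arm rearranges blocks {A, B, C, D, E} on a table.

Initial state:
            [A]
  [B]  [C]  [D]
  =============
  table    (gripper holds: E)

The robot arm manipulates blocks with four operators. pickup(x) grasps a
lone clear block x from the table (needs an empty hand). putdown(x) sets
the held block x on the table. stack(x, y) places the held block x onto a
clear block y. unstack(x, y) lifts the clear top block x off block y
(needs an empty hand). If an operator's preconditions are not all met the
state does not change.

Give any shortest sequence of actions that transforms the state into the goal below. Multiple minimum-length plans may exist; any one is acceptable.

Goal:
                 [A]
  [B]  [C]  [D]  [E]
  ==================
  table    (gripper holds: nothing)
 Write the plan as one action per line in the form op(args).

putdown(E)
unstack(A, D)
stack(A, E)

step 1 (putdown(E)): towers=[B; C; D/A; E] holding=-
step 2 (unstack(A, D)): towers=[B; C; D; E] holding=A
step 3 (stack(A, E)): towers=[B; C; D; E/A] holding=-
goal check: towers=[B; C; D; E/A] holding=- — reached (length 3, optimal by BFS)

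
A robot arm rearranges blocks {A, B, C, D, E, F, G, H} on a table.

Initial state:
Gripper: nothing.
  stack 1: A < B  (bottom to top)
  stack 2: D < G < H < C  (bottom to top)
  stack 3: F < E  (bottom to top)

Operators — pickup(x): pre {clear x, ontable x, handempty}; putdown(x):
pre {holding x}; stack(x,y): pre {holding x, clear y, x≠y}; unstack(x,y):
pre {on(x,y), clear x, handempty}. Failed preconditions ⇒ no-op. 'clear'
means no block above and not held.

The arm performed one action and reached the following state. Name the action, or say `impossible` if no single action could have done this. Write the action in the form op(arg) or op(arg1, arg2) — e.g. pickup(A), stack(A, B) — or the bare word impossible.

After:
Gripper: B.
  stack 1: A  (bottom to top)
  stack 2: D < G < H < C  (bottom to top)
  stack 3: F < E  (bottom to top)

unstack(B, A)

target: towers=[A; D/G/H/C; F/E] holding=B
     unstack(E, F) → towers=[A/B; D/G/H/C; F] holding=E
     unstack(B, A) → towers=[A; D/G/H/C; F/E] holding=B  ← match
     unstack(C, H) → towers=[A/B; D/G/H; F/E] holding=C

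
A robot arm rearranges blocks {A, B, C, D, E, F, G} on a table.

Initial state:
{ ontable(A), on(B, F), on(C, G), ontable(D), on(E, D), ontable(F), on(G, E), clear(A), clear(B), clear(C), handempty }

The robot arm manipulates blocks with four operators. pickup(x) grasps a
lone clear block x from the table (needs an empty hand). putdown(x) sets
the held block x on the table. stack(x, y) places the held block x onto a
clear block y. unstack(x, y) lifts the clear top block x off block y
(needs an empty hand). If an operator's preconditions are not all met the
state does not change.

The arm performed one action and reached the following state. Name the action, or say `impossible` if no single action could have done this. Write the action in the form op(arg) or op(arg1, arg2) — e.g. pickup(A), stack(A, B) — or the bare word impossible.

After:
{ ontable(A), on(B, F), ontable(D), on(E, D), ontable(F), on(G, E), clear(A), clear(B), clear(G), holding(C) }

target: towers=[A; D/E/G; F/B] holding=C
     unstack(B, F) → towers=[A; D/E/G/C; F] holding=B
         pickup(A) → towers=[D/E/G/C; F/B] holding=A
     unstack(C, G) → towers=[A; D/E/G; F/B] holding=C  ← match

unstack(C, G)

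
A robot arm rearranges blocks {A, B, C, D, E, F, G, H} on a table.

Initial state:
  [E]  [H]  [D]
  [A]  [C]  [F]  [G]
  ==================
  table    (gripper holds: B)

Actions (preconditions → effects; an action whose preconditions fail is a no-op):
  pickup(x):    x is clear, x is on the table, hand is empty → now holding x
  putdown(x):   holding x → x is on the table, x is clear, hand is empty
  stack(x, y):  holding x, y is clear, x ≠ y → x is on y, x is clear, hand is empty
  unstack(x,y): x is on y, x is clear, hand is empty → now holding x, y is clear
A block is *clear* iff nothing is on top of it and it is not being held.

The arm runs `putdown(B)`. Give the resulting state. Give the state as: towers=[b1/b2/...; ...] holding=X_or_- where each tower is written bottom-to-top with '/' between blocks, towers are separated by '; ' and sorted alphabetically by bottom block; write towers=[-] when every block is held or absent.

towers=[A/E; B; C/H; F/D; G] holding=-

before: towers=[A/E; C/H; F/D; G] holding=B
pre[putdown(B)]: holding(B) yes
all met → apply putdown(B)
after:  towers=[A/E; B; C/H; F/D; G] holding=-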